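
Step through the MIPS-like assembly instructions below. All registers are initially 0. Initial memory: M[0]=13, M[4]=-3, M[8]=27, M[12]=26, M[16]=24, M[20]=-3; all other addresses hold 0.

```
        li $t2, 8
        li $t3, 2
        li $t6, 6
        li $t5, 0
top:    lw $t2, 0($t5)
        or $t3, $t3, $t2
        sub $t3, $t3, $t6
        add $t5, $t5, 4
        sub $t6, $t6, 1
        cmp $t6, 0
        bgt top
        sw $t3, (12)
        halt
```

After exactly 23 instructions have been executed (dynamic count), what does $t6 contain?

$t2=8
$t3=2
$t6=6
$t5=0
$t2=M[0]=13
$t3=2|13=15
$t3=15-6=9
$t5=0+4=4
$t6=6-1=5
cmp $t6, 0  (cmp 5,0)
bgt top: taken
$t2=M[4]=-3
$t3=9|(-3)=-3
$t3=(-3)-5=-8
$t5=4+4=8
$t6=5-1=4
cmp $t6, 0  (cmp 4,0)
bgt top: taken
$t2=M[8]=27
$t3=(-8)|27=-5
$t3=(-5)-4=-9
$t5=8+4=12
$t6=4-1=3
After step 23: $t6 = 3.

3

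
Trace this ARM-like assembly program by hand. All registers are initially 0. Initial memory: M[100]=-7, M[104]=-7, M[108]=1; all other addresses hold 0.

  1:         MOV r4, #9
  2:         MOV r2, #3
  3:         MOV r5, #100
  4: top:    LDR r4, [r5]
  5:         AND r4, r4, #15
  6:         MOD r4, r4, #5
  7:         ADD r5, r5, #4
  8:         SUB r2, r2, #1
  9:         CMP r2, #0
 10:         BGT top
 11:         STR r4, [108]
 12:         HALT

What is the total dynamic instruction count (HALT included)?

MOV r4, #9 → r4=9
MOV r2, #3 → r2=3
MOV r5, #100 → r5=100
LDR r4, [r5] → r4=M[100]=-7
AND r4, r4, #15 → r4=(-7)&15=9
MOD r4, r4, #5 → r4=9%5=4
ADD r5, r5, #4 → r5=100+4=104
SUB r2, r2, #1 → r2=3-1=2
CMP r2, #0  (cmp 2,0)
BGT top: taken
LDR r4, [r5] → r4=M[104]=-7
AND r4, r4, #15 → r4=(-7)&15=9
MOD r4, r4, #5 → r4=9%5=4
ADD r5, r5, #4 → r5=104+4=108
SUB r2, r2, #1 → r2=2-1=1
CMP r2, #0  (cmp 1,0)
BGT top: taken
LDR r4, [r5] → r4=M[108]=1
AND r4, r4, #15 → r4=1&15=1
MOD r4, r4, #5 → r4=1%5=1
ADD r5, r5, #4 → r5=108+4=112
SUB r2, r2, #1 → r2=1-1=0
CMP r2, #0  (cmp 0,0)
BGT top: not taken
STR r4, [108] → M[108]=1
halt.
Total executed instructions: 26.

26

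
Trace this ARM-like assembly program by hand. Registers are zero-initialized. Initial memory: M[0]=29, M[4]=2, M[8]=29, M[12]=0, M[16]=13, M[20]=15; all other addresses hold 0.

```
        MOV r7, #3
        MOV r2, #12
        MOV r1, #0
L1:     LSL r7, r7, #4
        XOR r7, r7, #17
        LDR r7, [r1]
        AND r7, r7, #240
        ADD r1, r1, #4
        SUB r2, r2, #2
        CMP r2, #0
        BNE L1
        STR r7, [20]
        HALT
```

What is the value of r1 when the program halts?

24

MOV r7, #3 → r7=3
MOV r2, #12 → r2=12
MOV r1, #0 → r1=0
LSL r7, r7, #4 → r7=3<<4=48
XOR r7, r7, #17 → r7=48^17=33
LDR r7, [r1] → r7=M[0]=29
AND r7, r7, #240 → r7=29&240=16
ADD r1, r1, #4 → r1=0+4=4
SUB r2, r2, #2 → r2=12-2=10
CMP r2, #0  (cmp 10,0)
BNE L1: taken
LSL r7, r7, #4 → r7=16<<4=256
XOR r7, r7, #17 → r7=256^17=273
LDR r7, [r1] → r7=M[4]=2
AND r7, r7, #240 → r7=2&240=0
ADD r1, r1, #4 → r1=4+4=8
SUB r2, r2, #2 → r2=10-2=8
CMP r2, #0  (cmp 8,0)
BNE L1: taken
LSL r7, r7, #4 → r7=0<<4=0
XOR r7, r7, #17 → r7=0^17=17
LDR r7, [r1] → r7=M[8]=29
AND r7, r7, #240 → r7=29&240=16
ADD r1, r1, #4 → r1=8+4=12
SUB r2, r2, #2 → r2=8-2=6
CMP r2, #0  (cmp 6,0)
BNE L1: taken
LSL r7, r7, #4 → r7=16<<4=256
XOR r7, r7, #17 → r7=256^17=273
LDR r7, [r1] → r7=M[12]=0
AND r7, r7, #240 → r7=0&240=0
ADD r1, r1, #4 → r1=12+4=16
SUB r2, r2, #2 → r2=6-2=4
CMP r2, #0  (cmp 4,0)
BNE L1: taken
LSL r7, r7, #4 → r7=0<<4=0
XOR r7, r7, #17 → r7=0^17=17
LDR r7, [r1] → r7=M[16]=13
AND r7, r7, #240 → r7=13&240=0
ADD r1, r1, #4 → r1=16+4=20
SUB r2, r2, #2 → r2=4-2=2
CMP r2, #0  (cmp 2,0)
BNE L1: taken
LSL r7, r7, #4 → r7=0<<4=0
XOR r7, r7, #17 → r7=0^17=17
LDR r7, [r1] → r7=M[20]=15
AND r7, r7, #240 → r7=15&240=0
ADD r1, r1, #4 → r1=20+4=24
SUB r2, r2, #2 → r2=2-2=0
CMP r2, #0  (cmp 0,0)
BNE L1: not taken
STR r7, [20] → M[20]=0
halt.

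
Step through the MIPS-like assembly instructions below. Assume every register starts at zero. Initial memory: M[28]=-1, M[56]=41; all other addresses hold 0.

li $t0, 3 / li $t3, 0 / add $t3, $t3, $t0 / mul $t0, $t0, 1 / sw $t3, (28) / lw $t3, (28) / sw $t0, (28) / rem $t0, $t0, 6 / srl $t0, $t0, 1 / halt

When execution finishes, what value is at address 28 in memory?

3

$t0=3
$t3=0
$t3=0+3=3
$t0=3*1=3
sw $t3, (28) → M[28]=3
$t3=M[28]=3
sw $t0, (28) → M[28]=3
$t0=3%6=3
$t0=3>>1=1
halt.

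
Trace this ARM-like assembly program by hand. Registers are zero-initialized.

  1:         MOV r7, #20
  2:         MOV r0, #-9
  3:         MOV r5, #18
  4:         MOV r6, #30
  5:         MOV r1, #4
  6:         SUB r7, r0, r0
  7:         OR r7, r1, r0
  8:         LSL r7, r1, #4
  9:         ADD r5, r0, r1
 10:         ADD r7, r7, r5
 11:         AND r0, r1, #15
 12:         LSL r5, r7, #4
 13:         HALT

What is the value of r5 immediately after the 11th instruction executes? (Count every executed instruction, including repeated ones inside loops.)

r7=20
r0=-9
r5=18
r6=30
r1=4
r7=(-9)-(-9)=0
r7=4|(-9)=-9
r7=4<<4=64
r5=(-9)+4=-5
r7=64+(-5)=59
r0=4&15=4
After step 11: r5 = -5.

-5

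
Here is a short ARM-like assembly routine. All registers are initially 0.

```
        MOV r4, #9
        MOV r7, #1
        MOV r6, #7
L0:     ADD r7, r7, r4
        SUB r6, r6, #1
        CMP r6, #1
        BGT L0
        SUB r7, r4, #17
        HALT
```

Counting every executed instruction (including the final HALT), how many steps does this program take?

29

after MOV r4, #9: r4=9
after MOV r7, #1: r7=1
after MOV r6, #7: r6=7
after ADD r7, r7, r4: r7=1+9=10
after SUB r6, r6, #1: r6=7-1=6
CMP r6, #1  (cmp 6,1)
BGT L0: taken
after ADD r7, r7, r4: r7=10+9=19
after SUB r6, r6, #1: r6=6-1=5
CMP r6, #1  (cmp 5,1)
BGT L0: taken
after ADD r7, r7, r4: r7=19+9=28
after SUB r6, r6, #1: r6=5-1=4
CMP r6, #1  (cmp 4,1)
BGT L0: taken
after ADD r7, r7, r4: r7=28+9=37
after SUB r6, r6, #1: r6=4-1=3
CMP r6, #1  (cmp 3,1)
BGT L0: taken
after ADD r7, r7, r4: r7=37+9=46
after SUB r6, r6, #1: r6=3-1=2
CMP r6, #1  (cmp 2,1)
BGT L0: taken
after ADD r7, r7, r4: r7=46+9=55
after SUB r6, r6, #1: r6=2-1=1
CMP r6, #1  (cmp 1,1)
BGT L0: not taken
after SUB r7, r4, #17: r7=9-17=-8
halt.
Total executed instructions: 29.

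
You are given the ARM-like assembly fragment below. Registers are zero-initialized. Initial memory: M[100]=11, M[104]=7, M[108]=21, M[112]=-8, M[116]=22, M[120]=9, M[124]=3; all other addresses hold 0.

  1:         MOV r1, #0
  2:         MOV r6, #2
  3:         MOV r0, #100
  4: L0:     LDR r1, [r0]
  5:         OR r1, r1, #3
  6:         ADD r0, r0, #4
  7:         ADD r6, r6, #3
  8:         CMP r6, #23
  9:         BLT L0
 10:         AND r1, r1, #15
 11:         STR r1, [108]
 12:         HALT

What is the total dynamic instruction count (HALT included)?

48

r1=0
r6=2
r0=100
r1=M[100]=11
r1=11|3=11
r0=100+4=104
r6=2+3=5
CMP r6, #23  (cmp 5,23)
BLT L0: taken
r1=M[104]=7
r1=7|3=7
r0=104+4=108
r6=5+3=8
CMP r6, #23  (cmp 8,23)
BLT L0: taken
r1=M[108]=21
r1=21|3=23
r0=108+4=112
r6=8+3=11
CMP r6, #23  (cmp 11,23)
BLT L0: taken
r1=M[112]=-8
r1=(-8)|3=-5
r0=112+4=116
r6=11+3=14
CMP r6, #23  (cmp 14,23)
BLT L0: taken
r1=M[116]=22
r1=22|3=23
r0=116+4=120
r6=14+3=17
CMP r6, #23  (cmp 17,23)
BLT L0: taken
r1=M[120]=9
r1=9|3=11
r0=120+4=124
r6=17+3=20
CMP r6, #23  (cmp 20,23)
BLT L0: taken
r1=M[124]=3
r1=3|3=3
r0=124+4=128
r6=20+3=23
CMP r6, #23  (cmp 23,23)
BLT L0: not taken
r1=3&15=3
STR r1, [108] → M[108]=3
halt.
Total executed instructions: 48.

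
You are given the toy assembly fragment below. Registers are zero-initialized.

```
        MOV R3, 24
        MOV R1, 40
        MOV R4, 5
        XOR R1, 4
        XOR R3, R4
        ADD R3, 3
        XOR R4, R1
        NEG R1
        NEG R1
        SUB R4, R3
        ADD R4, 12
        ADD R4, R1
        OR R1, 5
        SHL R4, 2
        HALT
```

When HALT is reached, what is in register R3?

R3=24
R1=40
R4=5
R1=40^4=44
R3=24^5=29
R3=29+3=32
R4=5^44=41
R1=-(44)=-44
R1=-(-44)=44
R4=41-32=9
R4=9+12=21
R4=21+44=65
R1=44|5=45
R4=65<<2=260
halt.

32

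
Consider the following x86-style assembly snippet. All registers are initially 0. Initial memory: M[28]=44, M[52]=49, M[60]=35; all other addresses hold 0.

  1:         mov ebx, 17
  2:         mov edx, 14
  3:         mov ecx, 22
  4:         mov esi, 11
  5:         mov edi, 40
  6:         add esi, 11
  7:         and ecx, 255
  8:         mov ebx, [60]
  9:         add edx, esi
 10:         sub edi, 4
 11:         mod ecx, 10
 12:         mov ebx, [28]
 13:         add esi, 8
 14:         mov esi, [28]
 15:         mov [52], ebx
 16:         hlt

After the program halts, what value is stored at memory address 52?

44

ebx=17
edx=14
ecx=22
esi=11
edi=40
esi=11+11=22
ecx=22&255=22
ebx=M[60]=35
edx=14+22=36
edi=40-4=36
ecx=22%10=2
ebx=M[28]=44
esi=22+8=30
esi=M[28]=44
mov [52], ebx → M[52]=44
halt.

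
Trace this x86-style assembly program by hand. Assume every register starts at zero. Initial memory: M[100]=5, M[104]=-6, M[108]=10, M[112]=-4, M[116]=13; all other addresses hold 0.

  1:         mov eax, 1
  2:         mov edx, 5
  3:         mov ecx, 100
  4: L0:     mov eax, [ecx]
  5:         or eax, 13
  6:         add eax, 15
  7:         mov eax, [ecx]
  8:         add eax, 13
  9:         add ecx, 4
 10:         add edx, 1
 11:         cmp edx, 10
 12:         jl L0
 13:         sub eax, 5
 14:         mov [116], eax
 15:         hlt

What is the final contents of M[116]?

21

mov eax, 1 → eax=1
mov edx, 5 → edx=5
mov ecx, 100 → ecx=100
mov eax, [ecx] → eax=M[100]=5
or eax, 13 → eax=5|13=13
add eax, 15 → eax=13+15=28
mov eax, [ecx] → eax=M[100]=5
add eax, 13 → eax=5+13=18
add ecx, 4 → ecx=100+4=104
add edx, 1 → edx=5+1=6
cmp edx, 10  (cmp 6,10)
jl L0: taken
mov eax, [ecx] → eax=M[104]=-6
or eax, 13 → eax=(-6)|13=-1
add eax, 15 → eax=(-1)+15=14
mov eax, [ecx] → eax=M[104]=-6
add eax, 13 → eax=(-6)+13=7
add ecx, 4 → ecx=104+4=108
add edx, 1 → edx=6+1=7
cmp edx, 10  (cmp 7,10)
jl L0: taken
mov eax, [ecx] → eax=M[108]=10
or eax, 13 → eax=10|13=15
add eax, 15 → eax=15+15=30
mov eax, [ecx] → eax=M[108]=10
add eax, 13 → eax=10+13=23
add ecx, 4 → ecx=108+4=112
add edx, 1 → edx=7+1=8
cmp edx, 10  (cmp 8,10)
jl L0: taken
mov eax, [ecx] → eax=M[112]=-4
or eax, 13 → eax=(-4)|13=-3
add eax, 15 → eax=(-3)+15=12
mov eax, [ecx] → eax=M[112]=-4
add eax, 13 → eax=(-4)+13=9
add ecx, 4 → ecx=112+4=116
add edx, 1 → edx=8+1=9
cmp edx, 10  (cmp 9,10)
jl L0: taken
mov eax, [ecx] → eax=M[116]=13
or eax, 13 → eax=13|13=13
add eax, 15 → eax=13+15=28
mov eax, [ecx] → eax=M[116]=13
add eax, 13 → eax=13+13=26
add ecx, 4 → ecx=116+4=120
add edx, 1 → edx=9+1=10
cmp edx, 10  (cmp 10,10)
jl L0: not taken
sub eax, 5 → eax=26-5=21
mov [116], eax → M[116]=21
halt.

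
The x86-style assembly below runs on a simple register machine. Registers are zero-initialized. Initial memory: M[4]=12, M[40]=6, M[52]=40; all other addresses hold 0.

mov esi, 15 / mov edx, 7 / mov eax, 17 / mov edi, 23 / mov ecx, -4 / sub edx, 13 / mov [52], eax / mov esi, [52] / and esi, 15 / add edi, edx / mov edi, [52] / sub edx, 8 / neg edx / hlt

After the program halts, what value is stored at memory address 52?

after mov esi, 15: esi=15
after mov edx, 7: edx=7
after mov eax, 17: eax=17
after mov edi, 23: edi=23
after mov ecx, -4: ecx=-4
after sub edx, 13: edx=7-13=-6
mov [52], eax → M[52]=17
after mov esi, [52]: esi=M[52]=17
after and esi, 15: esi=17&15=1
after add edi, edx: edi=23+(-6)=17
after mov edi, [52]: edi=M[52]=17
after sub edx, 8: edx=(-6)-8=-14
after neg edx: edx=-(-14)=14
halt.

17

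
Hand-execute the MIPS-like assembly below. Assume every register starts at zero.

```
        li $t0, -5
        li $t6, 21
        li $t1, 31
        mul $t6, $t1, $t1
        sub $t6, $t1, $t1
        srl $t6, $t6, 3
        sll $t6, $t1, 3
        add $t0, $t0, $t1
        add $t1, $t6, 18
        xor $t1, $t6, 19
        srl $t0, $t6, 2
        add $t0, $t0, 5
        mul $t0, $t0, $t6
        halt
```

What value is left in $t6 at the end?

248

li $t0, -5 → $t0=-5
li $t6, 21 → $t6=21
li $t1, 31 → $t1=31
mul $t6, $t1, $t1 → $t6=31*31=961
sub $t6, $t1, $t1 → $t6=31-31=0
srl $t6, $t6, 3 → $t6=0>>3=0
sll $t6, $t1, 3 → $t6=31<<3=248
add $t0, $t0, $t1 → $t0=(-5)+31=26
add $t1, $t6, 18 → $t1=248+18=266
xor $t1, $t6, 19 → $t1=248^19=235
srl $t0, $t6, 2 → $t0=248>>2=62
add $t0, $t0, 5 → $t0=62+5=67
mul $t0, $t0, $t6 → $t0=67*248=16616
halt.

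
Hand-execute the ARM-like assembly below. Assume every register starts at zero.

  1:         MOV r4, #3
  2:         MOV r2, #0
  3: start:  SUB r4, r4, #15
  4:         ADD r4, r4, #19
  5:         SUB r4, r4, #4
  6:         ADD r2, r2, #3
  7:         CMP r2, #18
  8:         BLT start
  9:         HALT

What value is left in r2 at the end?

18

r4=3
r2=0
r4=3-15=-12
r4=(-12)+19=7
r4=7-4=3
r2=0+3=3
CMP r2, #18  (cmp 3,18)
BLT start: taken
r4=3-15=-12
r4=(-12)+19=7
r4=7-4=3
r2=3+3=6
CMP r2, #18  (cmp 6,18)
BLT start: taken
r4=3-15=-12
r4=(-12)+19=7
r4=7-4=3
r2=6+3=9
CMP r2, #18  (cmp 9,18)
BLT start: taken
r4=3-15=-12
r4=(-12)+19=7
r4=7-4=3
r2=9+3=12
CMP r2, #18  (cmp 12,18)
BLT start: taken
r4=3-15=-12
r4=(-12)+19=7
r4=7-4=3
r2=12+3=15
CMP r2, #18  (cmp 15,18)
BLT start: taken
r4=3-15=-12
r4=(-12)+19=7
r4=7-4=3
r2=15+3=18
CMP r2, #18  (cmp 18,18)
BLT start: not taken
halt.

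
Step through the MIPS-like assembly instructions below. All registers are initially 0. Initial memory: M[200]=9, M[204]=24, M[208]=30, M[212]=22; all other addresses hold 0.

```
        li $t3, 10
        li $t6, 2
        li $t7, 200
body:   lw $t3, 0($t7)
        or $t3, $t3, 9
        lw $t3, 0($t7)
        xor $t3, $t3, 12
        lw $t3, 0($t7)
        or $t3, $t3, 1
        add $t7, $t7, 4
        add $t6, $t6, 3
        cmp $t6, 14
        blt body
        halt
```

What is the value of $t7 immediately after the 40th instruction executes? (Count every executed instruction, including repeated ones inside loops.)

216

after li $t3, 10: $t3=10
after li $t6, 2: $t6=2
after li $t7, 200: $t7=200
after lw $t3, 0($t7): $t3=M[200]=9
after or $t3, $t3, 9: $t3=9|9=9
after lw $t3, 0($t7): $t3=M[200]=9
after xor $t3, $t3, 12: $t3=9^12=5
after lw $t3, 0($t7): $t3=M[200]=9
after or $t3, $t3, 1: $t3=9|1=9
after add $t7, $t7, 4: $t7=200+4=204
after add $t6, $t6, 3: $t6=2+3=5
cmp $t6, 14  (cmp 5,14)
blt body: taken
after lw $t3, 0($t7): $t3=M[204]=24
after or $t3, $t3, 9: $t3=24|9=25
after lw $t3, 0($t7): $t3=M[204]=24
after xor $t3, $t3, 12: $t3=24^12=20
after lw $t3, 0($t7): $t3=M[204]=24
after or $t3, $t3, 1: $t3=24|1=25
after add $t7, $t7, 4: $t7=204+4=208
after add $t6, $t6, 3: $t6=5+3=8
cmp $t6, 14  (cmp 8,14)
blt body: taken
after lw $t3, 0($t7): $t3=M[208]=30
after or $t3, $t3, 9: $t3=30|9=31
after lw $t3, 0($t7): $t3=M[208]=30
after xor $t3, $t3, 12: $t3=30^12=18
after lw $t3, 0($t7): $t3=M[208]=30
after or $t3, $t3, 1: $t3=30|1=31
after add $t7, $t7, 4: $t7=208+4=212
after add $t6, $t6, 3: $t6=8+3=11
cmp $t6, 14  (cmp 11,14)
blt body: taken
after lw $t3, 0($t7): $t3=M[212]=22
after or $t3, $t3, 9: $t3=22|9=31
after lw $t3, 0($t7): $t3=M[212]=22
after xor $t3, $t3, 12: $t3=22^12=26
after lw $t3, 0($t7): $t3=M[212]=22
after or $t3, $t3, 1: $t3=22|1=23
after add $t7, $t7, 4: $t7=212+4=216
After step 40: $t7 = 216.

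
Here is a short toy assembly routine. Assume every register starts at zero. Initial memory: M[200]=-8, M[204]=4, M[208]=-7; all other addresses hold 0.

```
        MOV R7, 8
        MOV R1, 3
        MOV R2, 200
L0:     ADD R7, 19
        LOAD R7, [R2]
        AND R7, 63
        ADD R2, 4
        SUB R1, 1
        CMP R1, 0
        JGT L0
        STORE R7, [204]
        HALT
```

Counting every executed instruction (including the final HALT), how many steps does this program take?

R7=8
R1=3
R2=200
R7=8+19=27
R7=M[200]=-8
R7=(-8)&63=56
R2=200+4=204
R1=3-1=2
CMP R1, 0  (cmp 2,0)
JGT L0: taken
R7=56+19=75
R7=M[204]=4
R7=4&63=4
R2=204+4=208
R1=2-1=1
CMP R1, 0  (cmp 1,0)
JGT L0: taken
R7=4+19=23
R7=M[208]=-7
R7=(-7)&63=57
R2=208+4=212
R1=1-1=0
CMP R1, 0  (cmp 0,0)
JGT L0: not taken
STORE R7, [204] → M[204]=57
halt.
Total executed instructions: 26.

26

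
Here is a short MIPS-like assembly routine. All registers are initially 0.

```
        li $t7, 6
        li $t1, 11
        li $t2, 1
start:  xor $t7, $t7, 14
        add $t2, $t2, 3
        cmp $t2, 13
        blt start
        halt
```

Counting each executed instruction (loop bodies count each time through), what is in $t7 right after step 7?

after li $t7, 6: $t7=6
after li $t1, 11: $t1=11
after li $t2, 1: $t2=1
after xor $t7, $t7, 14: $t7=6^14=8
after add $t2, $t2, 3: $t2=1+3=4
cmp $t2, 13  (cmp 4,13)
blt start: taken
After step 7: $t7 = 8.

8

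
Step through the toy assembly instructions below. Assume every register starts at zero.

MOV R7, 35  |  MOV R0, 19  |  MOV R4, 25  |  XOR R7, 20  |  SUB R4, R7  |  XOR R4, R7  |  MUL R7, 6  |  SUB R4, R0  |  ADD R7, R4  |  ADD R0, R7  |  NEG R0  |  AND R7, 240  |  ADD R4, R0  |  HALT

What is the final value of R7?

0

R7=35
R0=19
R4=25
R7=35^20=55
R4=25-55=-30
R4=(-30)^55=-43
R7=55*6=330
R4=(-43)-19=-62
R7=330+(-62)=268
R0=19+268=287
R0=-(287)=-287
R7=268&240=0
R4=(-62)+(-287)=-349
halt.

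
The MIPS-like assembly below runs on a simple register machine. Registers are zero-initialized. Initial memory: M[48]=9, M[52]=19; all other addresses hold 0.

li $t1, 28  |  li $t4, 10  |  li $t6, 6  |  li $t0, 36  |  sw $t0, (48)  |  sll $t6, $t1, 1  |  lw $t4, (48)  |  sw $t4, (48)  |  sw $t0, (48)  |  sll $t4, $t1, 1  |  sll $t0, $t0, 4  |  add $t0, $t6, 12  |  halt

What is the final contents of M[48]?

li $t1, 28 → $t1=28
li $t4, 10 → $t4=10
li $t6, 6 → $t6=6
li $t0, 36 → $t0=36
sw $t0, (48) → M[48]=36
sll $t6, $t1, 1 → $t6=28<<1=56
lw $t4, (48) → $t4=M[48]=36
sw $t4, (48) → M[48]=36
sw $t0, (48) → M[48]=36
sll $t4, $t1, 1 → $t4=28<<1=56
sll $t0, $t0, 4 → $t0=36<<4=576
add $t0, $t6, 12 → $t0=56+12=68
halt.

36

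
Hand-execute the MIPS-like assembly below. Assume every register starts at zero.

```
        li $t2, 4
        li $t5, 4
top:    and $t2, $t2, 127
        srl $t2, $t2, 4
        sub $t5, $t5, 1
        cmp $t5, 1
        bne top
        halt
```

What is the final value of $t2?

0

li $t2, 4 → $t2=4
li $t5, 4 → $t5=4
and $t2, $t2, 127 → $t2=4&127=4
srl $t2, $t2, 4 → $t2=4>>4=0
sub $t5, $t5, 1 → $t5=4-1=3
cmp $t5, 1  (cmp 3,1)
bne top: taken
and $t2, $t2, 127 → $t2=0&127=0
srl $t2, $t2, 4 → $t2=0>>4=0
sub $t5, $t5, 1 → $t5=3-1=2
cmp $t5, 1  (cmp 2,1)
bne top: taken
and $t2, $t2, 127 → $t2=0&127=0
srl $t2, $t2, 4 → $t2=0>>4=0
sub $t5, $t5, 1 → $t5=2-1=1
cmp $t5, 1  (cmp 1,1)
bne top: not taken
halt.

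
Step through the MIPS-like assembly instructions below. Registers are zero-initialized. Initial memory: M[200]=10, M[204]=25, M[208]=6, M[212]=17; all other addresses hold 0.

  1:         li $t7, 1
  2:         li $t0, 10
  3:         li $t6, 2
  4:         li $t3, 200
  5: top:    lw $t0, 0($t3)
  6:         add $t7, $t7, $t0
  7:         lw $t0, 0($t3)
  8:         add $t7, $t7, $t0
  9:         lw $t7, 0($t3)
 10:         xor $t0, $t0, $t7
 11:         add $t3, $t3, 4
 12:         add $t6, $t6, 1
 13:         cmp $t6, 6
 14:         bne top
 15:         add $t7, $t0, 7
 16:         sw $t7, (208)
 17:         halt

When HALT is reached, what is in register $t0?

0

li $t7, 1 → $t7=1
li $t0, 10 → $t0=10
li $t6, 2 → $t6=2
li $t3, 200 → $t3=200
lw $t0, 0($t3) → $t0=M[200]=10
add $t7, $t7, $t0 → $t7=1+10=11
lw $t0, 0($t3) → $t0=M[200]=10
add $t7, $t7, $t0 → $t7=11+10=21
lw $t7, 0($t3) → $t7=M[200]=10
xor $t0, $t0, $t7 → $t0=10^10=0
add $t3, $t3, 4 → $t3=200+4=204
add $t6, $t6, 1 → $t6=2+1=3
cmp $t6, 6  (cmp 3,6)
bne top: taken
lw $t0, 0($t3) → $t0=M[204]=25
add $t7, $t7, $t0 → $t7=10+25=35
lw $t0, 0($t3) → $t0=M[204]=25
add $t7, $t7, $t0 → $t7=35+25=60
lw $t7, 0($t3) → $t7=M[204]=25
xor $t0, $t0, $t7 → $t0=25^25=0
add $t3, $t3, 4 → $t3=204+4=208
add $t6, $t6, 1 → $t6=3+1=4
cmp $t6, 6  (cmp 4,6)
bne top: taken
lw $t0, 0($t3) → $t0=M[208]=6
add $t7, $t7, $t0 → $t7=25+6=31
lw $t0, 0($t3) → $t0=M[208]=6
add $t7, $t7, $t0 → $t7=31+6=37
lw $t7, 0($t3) → $t7=M[208]=6
xor $t0, $t0, $t7 → $t0=6^6=0
add $t3, $t3, 4 → $t3=208+4=212
add $t6, $t6, 1 → $t6=4+1=5
cmp $t6, 6  (cmp 5,6)
bne top: taken
lw $t0, 0($t3) → $t0=M[212]=17
add $t7, $t7, $t0 → $t7=6+17=23
lw $t0, 0($t3) → $t0=M[212]=17
add $t7, $t7, $t0 → $t7=23+17=40
lw $t7, 0($t3) → $t7=M[212]=17
xor $t0, $t0, $t7 → $t0=17^17=0
add $t3, $t3, 4 → $t3=212+4=216
add $t6, $t6, 1 → $t6=5+1=6
cmp $t6, 6  (cmp 6,6)
bne top: not taken
add $t7, $t0, 7 → $t7=0+7=7
sw $t7, (208) → M[208]=7
halt.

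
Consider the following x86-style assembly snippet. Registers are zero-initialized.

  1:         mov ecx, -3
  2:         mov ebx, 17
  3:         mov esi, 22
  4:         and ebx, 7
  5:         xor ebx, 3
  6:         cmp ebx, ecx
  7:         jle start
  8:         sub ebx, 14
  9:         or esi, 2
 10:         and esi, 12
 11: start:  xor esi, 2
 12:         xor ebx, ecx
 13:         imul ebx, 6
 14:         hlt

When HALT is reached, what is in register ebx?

mov ecx, -3 → ecx=-3
mov ebx, 17 → ebx=17
mov esi, 22 → esi=22
and ebx, 7 → ebx=17&7=1
xor ebx, 3 → ebx=1^3=2
cmp ebx, ecx  (cmp 2,-3)
jle start: not taken
sub ebx, 14 → ebx=2-14=-12
or esi, 2 → esi=22|2=22
and esi, 12 → esi=22&12=4
xor esi, 2 → esi=4^2=6
xor ebx, ecx → ebx=(-12)^(-3)=9
imul ebx, 6 → ebx=9*6=54
halt.

54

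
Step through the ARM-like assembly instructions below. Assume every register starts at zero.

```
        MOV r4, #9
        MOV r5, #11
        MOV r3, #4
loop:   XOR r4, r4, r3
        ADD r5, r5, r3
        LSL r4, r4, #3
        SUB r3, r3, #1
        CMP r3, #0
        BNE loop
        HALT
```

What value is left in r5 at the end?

21

r4=9
r5=11
r3=4
r4=9^4=13
r5=11+4=15
r4=13<<3=104
r3=4-1=3
CMP r3, #0  (cmp 3,0)
BNE loop: taken
r4=104^3=107
r5=15+3=18
r4=107<<3=856
r3=3-1=2
CMP r3, #0  (cmp 2,0)
BNE loop: taken
r4=856^2=858
r5=18+2=20
r4=858<<3=6864
r3=2-1=1
CMP r3, #0  (cmp 1,0)
BNE loop: taken
r4=6864^1=6865
r5=20+1=21
r4=6865<<3=54920
r3=1-1=0
CMP r3, #0  (cmp 0,0)
BNE loop: not taken
halt.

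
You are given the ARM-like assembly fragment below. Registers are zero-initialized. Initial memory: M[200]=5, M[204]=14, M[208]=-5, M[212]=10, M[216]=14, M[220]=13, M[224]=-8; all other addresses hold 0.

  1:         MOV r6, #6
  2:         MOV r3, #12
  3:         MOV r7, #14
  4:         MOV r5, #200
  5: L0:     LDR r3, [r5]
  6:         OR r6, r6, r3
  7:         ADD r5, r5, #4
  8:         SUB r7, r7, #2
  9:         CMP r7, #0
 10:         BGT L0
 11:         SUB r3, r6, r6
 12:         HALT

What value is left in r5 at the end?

r6=6
r3=12
r7=14
r5=200
r3=M[200]=5
r6=6|5=7
r5=200+4=204
r7=14-2=12
CMP r7, #0  (cmp 12,0)
BGT L0: taken
r3=M[204]=14
r6=7|14=15
r5=204+4=208
r7=12-2=10
CMP r7, #0  (cmp 10,0)
BGT L0: taken
r3=M[208]=-5
r6=15|(-5)=-1
r5=208+4=212
r7=10-2=8
CMP r7, #0  (cmp 8,0)
BGT L0: taken
r3=M[212]=10
r6=(-1)|10=-1
r5=212+4=216
r7=8-2=6
CMP r7, #0  (cmp 6,0)
BGT L0: taken
r3=M[216]=14
r6=(-1)|14=-1
r5=216+4=220
r7=6-2=4
CMP r7, #0  (cmp 4,0)
BGT L0: taken
r3=M[220]=13
r6=(-1)|13=-1
r5=220+4=224
r7=4-2=2
CMP r7, #0  (cmp 2,0)
BGT L0: taken
r3=M[224]=-8
r6=(-1)|(-8)=-1
r5=224+4=228
r7=2-2=0
CMP r7, #0  (cmp 0,0)
BGT L0: not taken
r3=(-1)-(-1)=0
halt.

228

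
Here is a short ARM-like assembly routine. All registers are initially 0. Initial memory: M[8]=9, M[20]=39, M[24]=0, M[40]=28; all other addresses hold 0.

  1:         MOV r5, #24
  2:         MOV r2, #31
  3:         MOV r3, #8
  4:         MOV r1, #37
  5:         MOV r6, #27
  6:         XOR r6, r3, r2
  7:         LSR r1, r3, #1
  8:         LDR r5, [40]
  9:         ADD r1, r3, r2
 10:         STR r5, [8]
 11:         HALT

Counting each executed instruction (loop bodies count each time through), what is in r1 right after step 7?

4

after MOV r5, #24: r5=24
after MOV r2, #31: r2=31
after MOV r3, #8: r3=8
after MOV r1, #37: r1=37
after MOV r6, #27: r6=27
after XOR r6, r3, r2: r6=8^31=23
after LSR r1, r3, #1: r1=8>>1=4
After step 7: r1 = 4.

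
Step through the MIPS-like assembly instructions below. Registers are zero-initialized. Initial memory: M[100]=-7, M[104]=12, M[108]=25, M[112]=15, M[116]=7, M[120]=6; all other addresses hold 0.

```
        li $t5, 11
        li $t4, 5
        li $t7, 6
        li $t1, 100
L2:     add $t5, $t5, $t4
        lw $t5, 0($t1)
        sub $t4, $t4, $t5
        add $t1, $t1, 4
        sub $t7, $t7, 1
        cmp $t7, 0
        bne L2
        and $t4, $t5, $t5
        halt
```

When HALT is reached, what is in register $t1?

124

li $t5, 11 → $t5=11
li $t4, 5 → $t4=5
li $t7, 6 → $t7=6
li $t1, 100 → $t1=100
add $t5, $t5, $t4 → $t5=11+5=16
lw $t5, 0($t1) → $t5=M[100]=-7
sub $t4, $t4, $t5 → $t4=5-(-7)=12
add $t1, $t1, 4 → $t1=100+4=104
sub $t7, $t7, 1 → $t7=6-1=5
cmp $t7, 0  (cmp 5,0)
bne L2: taken
add $t5, $t5, $t4 → $t5=(-7)+12=5
lw $t5, 0($t1) → $t5=M[104]=12
sub $t4, $t4, $t5 → $t4=12-12=0
add $t1, $t1, 4 → $t1=104+4=108
sub $t7, $t7, 1 → $t7=5-1=4
cmp $t7, 0  (cmp 4,0)
bne L2: taken
add $t5, $t5, $t4 → $t5=12+0=12
lw $t5, 0($t1) → $t5=M[108]=25
sub $t4, $t4, $t5 → $t4=0-25=-25
add $t1, $t1, 4 → $t1=108+4=112
sub $t7, $t7, 1 → $t7=4-1=3
cmp $t7, 0  (cmp 3,0)
bne L2: taken
add $t5, $t5, $t4 → $t5=25+(-25)=0
lw $t5, 0($t1) → $t5=M[112]=15
sub $t4, $t4, $t5 → $t4=(-25)-15=-40
add $t1, $t1, 4 → $t1=112+4=116
sub $t7, $t7, 1 → $t7=3-1=2
cmp $t7, 0  (cmp 2,0)
bne L2: taken
add $t5, $t5, $t4 → $t5=15+(-40)=-25
lw $t5, 0($t1) → $t5=M[116]=7
sub $t4, $t4, $t5 → $t4=(-40)-7=-47
add $t1, $t1, 4 → $t1=116+4=120
sub $t7, $t7, 1 → $t7=2-1=1
cmp $t7, 0  (cmp 1,0)
bne L2: taken
add $t5, $t5, $t4 → $t5=7+(-47)=-40
lw $t5, 0($t1) → $t5=M[120]=6
sub $t4, $t4, $t5 → $t4=(-47)-6=-53
add $t1, $t1, 4 → $t1=120+4=124
sub $t7, $t7, 1 → $t7=1-1=0
cmp $t7, 0  (cmp 0,0)
bne L2: not taken
and $t4, $t5, $t5 → $t4=6&6=6
halt.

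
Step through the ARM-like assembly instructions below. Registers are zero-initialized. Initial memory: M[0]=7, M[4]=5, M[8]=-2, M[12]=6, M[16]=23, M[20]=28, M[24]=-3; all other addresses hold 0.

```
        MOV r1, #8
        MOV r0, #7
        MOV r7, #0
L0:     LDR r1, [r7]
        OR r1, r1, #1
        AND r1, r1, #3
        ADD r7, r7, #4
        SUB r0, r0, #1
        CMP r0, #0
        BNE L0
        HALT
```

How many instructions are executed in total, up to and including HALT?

53

after MOV r1, #8: r1=8
after MOV r0, #7: r0=7
after MOV r7, #0: r7=0
after LDR r1, [r7]: r1=M[0]=7
after OR r1, r1, #1: r1=7|1=7
after AND r1, r1, #3: r1=7&3=3
after ADD r7, r7, #4: r7=0+4=4
after SUB r0, r0, #1: r0=7-1=6
CMP r0, #0  (cmp 6,0)
BNE L0: taken
after LDR r1, [r7]: r1=M[4]=5
after OR r1, r1, #1: r1=5|1=5
after AND r1, r1, #3: r1=5&3=1
after ADD r7, r7, #4: r7=4+4=8
after SUB r0, r0, #1: r0=6-1=5
CMP r0, #0  (cmp 5,0)
BNE L0: taken
after LDR r1, [r7]: r1=M[8]=-2
after OR r1, r1, #1: r1=(-2)|1=-1
after AND r1, r1, #3: r1=(-1)&3=3
after ADD r7, r7, #4: r7=8+4=12
after SUB r0, r0, #1: r0=5-1=4
CMP r0, #0  (cmp 4,0)
BNE L0: taken
after LDR r1, [r7]: r1=M[12]=6
after OR r1, r1, #1: r1=6|1=7
after AND r1, r1, #3: r1=7&3=3
after ADD r7, r7, #4: r7=12+4=16
after SUB r0, r0, #1: r0=4-1=3
CMP r0, #0  (cmp 3,0)
BNE L0: taken
after LDR r1, [r7]: r1=M[16]=23
after OR r1, r1, #1: r1=23|1=23
after AND r1, r1, #3: r1=23&3=3
after ADD r7, r7, #4: r7=16+4=20
after SUB r0, r0, #1: r0=3-1=2
CMP r0, #0  (cmp 2,0)
BNE L0: taken
after LDR r1, [r7]: r1=M[20]=28
after OR r1, r1, #1: r1=28|1=29
after AND r1, r1, #3: r1=29&3=1
after ADD r7, r7, #4: r7=20+4=24
after SUB r0, r0, #1: r0=2-1=1
CMP r0, #0  (cmp 1,0)
BNE L0: taken
after LDR r1, [r7]: r1=M[24]=-3
after OR r1, r1, #1: r1=(-3)|1=-3
after AND r1, r1, #3: r1=(-3)&3=1
after ADD r7, r7, #4: r7=24+4=28
after SUB r0, r0, #1: r0=1-1=0
CMP r0, #0  (cmp 0,0)
BNE L0: not taken
halt.
Total executed instructions: 53.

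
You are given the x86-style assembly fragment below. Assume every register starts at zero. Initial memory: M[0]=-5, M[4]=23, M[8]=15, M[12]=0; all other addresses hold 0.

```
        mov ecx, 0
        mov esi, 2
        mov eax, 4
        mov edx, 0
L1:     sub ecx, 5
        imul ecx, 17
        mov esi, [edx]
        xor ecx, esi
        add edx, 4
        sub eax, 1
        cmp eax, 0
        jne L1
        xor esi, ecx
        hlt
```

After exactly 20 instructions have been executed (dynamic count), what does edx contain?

8

mov ecx, 0 → ecx=0
mov esi, 2 → esi=2
mov eax, 4 → eax=4
mov edx, 0 → edx=0
sub ecx, 5 → ecx=0-5=-5
imul ecx, 17 → ecx=(-5)*17=-85
mov esi, [edx] → esi=M[0]=-5
xor ecx, esi → ecx=(-85)^(-5)=80
add edx, 4 → edx=0+4=4
sub eax, 1 → eax=4-1=3
cmp eax, 0  (cmp 3,0)
jne L1: taken
sub ecx, 5 → ecx=80-5=75
imul ecx, 17 → ecx=75*17=1275
mov esi, [edx] → esi=M[4]=23
xor ecx, esi → ecx=1275^23=1260
add edx, 4 → edx=4+4=8
sub eax, 1 → eax=3-1=2
cmp eax, 0  (cmp 2,0)
jne L1: taken
After step 20: edx = 8.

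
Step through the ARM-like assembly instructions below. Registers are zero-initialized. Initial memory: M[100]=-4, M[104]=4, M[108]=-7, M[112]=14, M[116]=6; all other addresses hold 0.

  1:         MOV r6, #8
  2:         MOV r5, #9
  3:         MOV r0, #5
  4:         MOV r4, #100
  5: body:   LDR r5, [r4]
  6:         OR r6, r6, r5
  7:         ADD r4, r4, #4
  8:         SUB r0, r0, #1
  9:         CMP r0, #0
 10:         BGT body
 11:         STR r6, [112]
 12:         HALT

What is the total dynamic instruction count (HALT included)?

r6=8
r5=9
r0=5
r4=100
r5=M[100]=-4
r6=8|(-4)=-4
r4=100+4=104
r0=5-1=4
CMP r0, #0  (cmp 4,0)
BGT body: taken
r5=M[104]=4
r6=(-4)|4=-4
r4=104+4=108
r0=4-1=3
CMP r0, #0  (cmp 3,0)
BGT body: taken
r5=M[108]=-7
r6=(-4)|(-7)=-3
r4=108+4=112
r0=3-1=2
CMP r0, #0  (cmp 2,0)
BGT body: taken
r5=M[112]=14
r6=(-3)|14=-1
r4=112+4=116
r0=2-1=1
CMP r0, #0  (cmp 1,0)
BGT body: taken
r5=M[116]=6
r6=(-1)|6=-1
r4=116+4=120
r0=1-1=0
CMP r0, #0  (cmp 0,0)
BGT body: not taken
STR r6, [112] → M[112]=-1
halt.
Total executed instructions: 36.

36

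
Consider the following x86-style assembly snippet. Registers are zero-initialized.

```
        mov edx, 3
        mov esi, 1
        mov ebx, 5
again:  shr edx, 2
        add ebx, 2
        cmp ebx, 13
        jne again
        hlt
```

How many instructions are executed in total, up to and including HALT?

after mov edx, 3: edx=3
after mov esi, 1: esi=1
after mov ebx, 5: ebx=5
after shr edx, 2: edx=3>>2=0
after add ebx, 2: ebx=5+2=7
cmp ebx, 13  (cmp 7,13)
jne again: taken
after shr edx, 2: edx=0>>2=0
after add ebx, 2: ebx=7+2=9
cmp ebx, 13  (cmp 9,13)
jne again: taken
after shr edx, 2: edx=0>>2=0
after add ebx, 2: ebx=9+2=11
cmp ebx, 13  (cmp 11,13)
jne again: taken
after shr edx, 2: edx=0>>2=0
after add ebx, 2: ebx=11+2=13
cmp ebx, 13  (cmp 13,13)
jne again: not taken
halt.
Total executed instructions: 20.

20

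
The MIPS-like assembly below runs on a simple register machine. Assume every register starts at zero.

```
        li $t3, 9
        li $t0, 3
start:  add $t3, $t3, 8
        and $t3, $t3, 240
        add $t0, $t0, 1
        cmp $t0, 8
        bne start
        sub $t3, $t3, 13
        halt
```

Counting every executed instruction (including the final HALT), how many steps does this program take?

li $t3, 9 → $t3=9
li $t0, 3 → $t0=3
add $t3, $t3, 8 → $t3=9+8=17
and $t3, $t3, 240 → $t3=17&240=16
add $t0, $t0, 1 → $t0=3+1=4
cmp $t0, 8  (cmp 4,8)
bne start: taken
add $t3, $t3, 8 → $t3=16+8=24
and $t3, $t3, 240 → $t3=24&240=16
add $t0, $t0, 1 → $t0=4+1=5
cmp $t0, 8  (cmp 5,8)
bne start: taken
add $t3, $t3, 8 → $t3=16+8=24
and $t3, $t3, 240 → $t3=24&240=16
add $t0, $t0, 1 → $t0=5+1=6
cmp $t0, 8  (cmp 6,8)
bne start: taken
add $t3, $t3, 8 → $t3=16+8=24
and $t3, $t3, 240 → $t3=24&240=16
add $t0, $t0, 1 → $t0=6+1=7
cmp $t0, 8  (cmp 7,8)
bne start: taken
add $t3, $t3, 8 → $t3=16+8=24
and $t3, $t3, 240 → $t3=24&240=16
add $t0, $t0, 1 → $t0=7+1=8
cmp $t0, 8  (cmp 8,8)
bne start: not taken
sub $t3, $t3, 13 → $t3=16-13=3
halt.
Total executed instructions: 29.

29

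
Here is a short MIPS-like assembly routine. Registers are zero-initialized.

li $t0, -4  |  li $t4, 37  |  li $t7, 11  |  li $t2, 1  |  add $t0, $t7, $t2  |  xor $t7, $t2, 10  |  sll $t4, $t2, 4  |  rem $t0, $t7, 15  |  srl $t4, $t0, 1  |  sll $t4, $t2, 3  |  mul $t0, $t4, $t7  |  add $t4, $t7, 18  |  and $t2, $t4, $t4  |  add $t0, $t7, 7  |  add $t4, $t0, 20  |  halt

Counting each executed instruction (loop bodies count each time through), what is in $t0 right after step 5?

$t0=-4
$t4=37
$t7=11
$t2=1
$t0=11+1=12
After step 5: $t0 = 12.

12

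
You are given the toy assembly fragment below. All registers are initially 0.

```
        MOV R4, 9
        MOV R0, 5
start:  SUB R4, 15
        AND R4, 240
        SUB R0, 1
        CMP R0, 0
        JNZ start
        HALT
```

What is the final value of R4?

MOV R4, 9 → R4=9
MOV R0, 5 → R0=5
SUB R4, 15 → R4=9-15=-6
AND R4, 240 → R4=(-6)&240=240
SUB R0, 1 → R0=5-1=4
CMP R0, 0  (cmp 4,0)
JNZ start: taken
SUB R4, 15 → R4=240-15=225
AND R4, 240 → R4=225&240=224
SUB R0, 1 → R0=4-1=3
CMP R0, 0  (cmp 3,0)
JNZ start: taken
SUB R4, 15 → R4=224-15=209
AND R4, 240 → R4=209&240=208
SUB R0, 1 → R0=3-1=2
CMP R0, 0  (cmp 2,0)
JNZ start: taken
SUB R4, 15 → R4=208-15=193
AND R4, 240 → R4=193&240=192
SUB R0, 1 → R0=2-1=1
CMP R0, 0  (cmp 1,0)
JNZ start: taken
SUB R4, 15 → R4=192-15=177
AND R4, 240 → R4=177&240=176
SUB R0, 1 → R0=1-1=0
CMP R0, 0  (cmp 0,0)
JNZ start: not taken
halt.

176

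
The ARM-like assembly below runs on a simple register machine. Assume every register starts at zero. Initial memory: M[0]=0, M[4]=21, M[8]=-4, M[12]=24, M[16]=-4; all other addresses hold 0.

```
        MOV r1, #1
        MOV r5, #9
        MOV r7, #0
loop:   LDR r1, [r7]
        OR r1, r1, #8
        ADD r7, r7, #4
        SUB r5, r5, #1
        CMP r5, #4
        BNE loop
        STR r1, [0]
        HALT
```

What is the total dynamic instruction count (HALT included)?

35

r1=1
r5=9
r7=0
r1=M[0]=0
r1=0|8=8
r7=0+4=4
r5=9-1=8
CMP r5, #4  (cmp 8,4)
BNE loop: taken
r1=M[4]=21
r1=21|8=29
r7=4+4=8
r5=8-1=7
CMP r5, #4  (cmp 7,4)
BNE loop: taken
r1=M[8]=-4
r1=(-4)|8=-4
r7=8+4=12
r5=7-1=6
CMP r5, #4  (cmp 6,4)
BNE loop: taken
r1=M[12]=24
r1=24|8=24
r7=12+4=16
r5=6-1=5
CMP r5, #4  (cmp 5,4)
BNE loop: taken
r1=M[16]=-4
r1=(-4)|8=-4
r7=16+4=20
r5=5-1=4
CMP r5, #4  (cmp 4,4)
BNE loop: not taken
STR r1, [0] → M[0]=-4
halt.
Total executed instructions: 35.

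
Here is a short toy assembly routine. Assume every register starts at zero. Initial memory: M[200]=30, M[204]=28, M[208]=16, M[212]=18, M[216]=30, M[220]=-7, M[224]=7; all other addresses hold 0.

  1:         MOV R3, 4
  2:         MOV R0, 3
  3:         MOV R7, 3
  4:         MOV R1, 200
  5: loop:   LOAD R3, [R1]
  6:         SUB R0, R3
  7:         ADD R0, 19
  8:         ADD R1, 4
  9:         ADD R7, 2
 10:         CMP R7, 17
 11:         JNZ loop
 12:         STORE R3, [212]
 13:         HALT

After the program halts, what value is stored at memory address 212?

MOV R3, 4 → R3=4
MOV R0, 3 → R0=3
MOV R7, 3 → R7=3
MOV R1, 200 → R1=200
LOAD R3, [R1] → R3=M[200]=30
SUB R0, R3 → R0=3-30=-27
ADD R0, 19 → R0=(-27)+19=-8
ADD R1, 4 → R1=200+4=204
ADD R7, 2 → R7=3+2=5
CMP R7, 17  (cmp 5,17)
JNZ loop: taken
LOAD R3, [R1] → R3=M[204]=28
SUB R0, R3 → R0=(-8)-28=-36
ADD R0, 19 → R0=(-36)+19=-17
ADD R1, 4 → R1=204+4=208
ADD R7, 2 → R7=5+2=7
CMP R7, 17  (cmp 7,17)
JNZ loop: taken
LOAD R3, [R1] → R3=M[208]=16
SUB R0, R3 → R0=(-17)-16=-33
ADD R0, 19 → R0=(-33)+19=-14
ADD R1, 4 → R1=208+4=212
ADD R7, 2 → R7=7+2=9
CMP R7, 17  (cmp 9,17)
JNZ loop: taken
LOAD R3, [R1] → R3=M[212]=18
SUB R0, R3 → R0=(-14)-18=-32
ADD R0, 19 → R0=(-32)+19=-13
ADD R1, 4 → R1=212+4=216
ADD R7, 2 → R7=9+2=11
CMP R7, 17  (cmp 11,17)
JNZ loop: taken
LOAD R3, [R1] → R3=M[216]=30
SUB R0, R3 → R0=(-13)-30=-43
ADD R0, 19 → R0=(-43)+19=-24
ADD R1, 4 → R1=216+4=220
ADD R7, 2 → R7=11+2=13
CMP R7, 17  (cmp 13,17)
JNZ loop: taken
LOAD R3, [R1] → R3=M[220]=-7
SUB R0, R3 → R0=(-24)-(-7)=-17
ADD R0, 19 → R0=(-17)+19=2
ADD R1, 4 → R1=220+4=224
ADD R7, 2 → R7=13+2=15
CMP R7, 17  (cmp 15,17)
JNZ loop: taken
LOAD R3, [R1] → R3=M[224]=7
SUB R0, R3 → R0=2-7=-5
ADD R0, 19 → R0=(-5)+19=14
ADD R1, 4 → R1=224+4=228
ADD R7, 2 → R7=15+2=17
CMP R7, 17  (cmp 17,17)
JNZ loop: not taken
STORE R3, [212] → M[212]=7
halt.

7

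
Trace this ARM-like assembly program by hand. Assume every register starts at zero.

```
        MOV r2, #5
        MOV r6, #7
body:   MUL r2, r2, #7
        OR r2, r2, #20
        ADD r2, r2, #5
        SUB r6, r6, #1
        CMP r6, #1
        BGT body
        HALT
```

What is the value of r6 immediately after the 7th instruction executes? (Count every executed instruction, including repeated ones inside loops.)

6

after MOV r2, #5: r2=5
after MOV r6, #7: r6=7
after MUL r2, r2, #7: r2=5*7=35
after OR r2, r2, #20: r2=35|20=55
after ADD r2, r2, #5: r2=55+5=60
after SUB r6, r6, #1: r6=7-1=6
CMP r6, #1  (cmp 6,1)
After step 7: r6 = 6.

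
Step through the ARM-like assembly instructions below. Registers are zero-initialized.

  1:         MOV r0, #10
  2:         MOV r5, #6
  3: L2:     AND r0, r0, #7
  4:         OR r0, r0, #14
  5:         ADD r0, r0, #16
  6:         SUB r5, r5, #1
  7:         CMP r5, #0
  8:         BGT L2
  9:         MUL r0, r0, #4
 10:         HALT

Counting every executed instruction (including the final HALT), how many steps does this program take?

after MOV r0, #10: r0=10
after MOV r5, #6: r5=6
after AND r0, r0, #7: r0=10&7=2
after OR r0, r0, #14: r0=2|14=14
after ADD r0, r0, #16: r0=14+16=30
after SUB r5, r5, #1: r5=6-1=5
CMP r5, #0  (cmp 5,0)
BGT L2: taken
after AND r0, r0, #7: r0=30&7=6
after OR r0, r0, #14: r0=6|14=14
after ADD r0, r0, #16: r0=14+16=30
after SUB r5, r5, #1: r5=5-1=4
CMP r5, #0  (cmp 4,0)
BGT L2: taken
after AND r0, r0, #7: r0=30&7=6
after OR r0, r0, #14: r0=6|14=14
after ADD r0, r0, #16: r0=14+16=30
after SUB r5, r5, #1: r5=4-1=3
CMP r5, #0  (cmp 3,0)
BGT L2: taken
after AND r0, r0, #7: r0=30&7=6
after OR r0, r0, #14: r0=6|14=14
after ADD r0, r0, #16: r0=14+16=30
after SUB r5, r5, #1: r5=3-1=2
CMP r5, #0  (cmp 2,0)
BGT L2: taken
after AND r0, r0, #7: r0=30&7=6
after OR r0, r0, #14: r0=6|14=14
after ADD r0, r0, #16: r0=14+16=30
after SUB r5, r5, #1: r5=2-1=1
CMP r5, #0  (cmp 1,0)
BGT L2: taken
after AND r0, r0, #7: r0=30&7=6
after OR r0, r0, #14: r0=6|14=14
after ADD r0, r0, #16: r0=14+16=30
after SUB r5, r5, #1: r5=1-1=0
CMP r5, #0  (cmp 0,0)
BGT L2: not taken
after MUL r0, r0, #4: r0=30*4=120
halt.
Total executed instructions: 40.

40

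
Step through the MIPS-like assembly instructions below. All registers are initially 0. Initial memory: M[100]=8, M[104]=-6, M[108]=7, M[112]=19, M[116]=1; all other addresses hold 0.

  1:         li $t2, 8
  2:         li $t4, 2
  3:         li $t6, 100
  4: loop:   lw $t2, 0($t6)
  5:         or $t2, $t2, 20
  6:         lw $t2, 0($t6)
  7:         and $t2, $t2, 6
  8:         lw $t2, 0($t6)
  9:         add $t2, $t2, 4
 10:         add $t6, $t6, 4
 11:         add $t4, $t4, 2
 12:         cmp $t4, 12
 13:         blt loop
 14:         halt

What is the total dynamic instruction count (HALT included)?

54

after li $t2, 8: $t2=8
after li $t4, 2: $t4=2
after li $t6, 100: $t6=100
after lw $t2, 0($t6): $t2=M[100]=8
after or $t2, $t2, 20: $t2=8|20=28
after lw $t2, 0($t6): $t2=M[100]=8
after and $t2, $t2, 6: $t2=8&6=0
after lw $t2, 0($t6): $t2=M[100]=8
after add $t2, $t2, 4: $t2=8+4=12
after add $t6, $t6, 4: $t6=100+4=104
after add $t4, $t4, 2: $t4=2+2=4
cmp $t4, 12  (cmp 4,12)
blt loop: taken
after lw $t2, 0($t6): $t2=M[104]=-6
after or $t2, $t2, 20: $t2=(-6)|20=-2
after lw $t2, 0($t6): $t2=M[104]=-6
after and $t2, $t2, 6: $t2=(-6)&6=2
after lw $t2, 0($t6): $t2=M[104]=-6
after add $t2, $t2, 4: $t2=(-6)+4=-2
after add $t6, $t6, 4: $t6=104+4=108
after add $t4, $t4, 2: $t4=4+2=6
cmp $t4, 12  (cmp 6,12)
blt loop: taken
after lw $t2, 0($t6): $t2=M[108]=7
after or $t2, $t2, 20: $t2=7|20=23
after lw $t2, 0($t6): $t2=M[108]=7
after and $t2, $t2, 6: $t2=7&6=6
after lw $t2, 0($t6): $t2=M[108]=7
after add $t2, $t2, 4: $t2=7+4=11
after add $t6, $t6, 4: $t6=108+4=112
after add $t4, $t4, 2: $t4=6+2=8
cmp $t4, 12  (cmp 8,12)
blt loop: taken
after lw $t2, 0($t6): $t2=M[112]=19
after or $t2, $t2, 20: $t2=19|20=23
after lw $t2, 0($t6): $t2=M[112]=19
after and $t2, $t2, 6: $t2=19&6=2
after lw $t2, 0($t6): $t2=M[112]=19
after add $t2, $t2, 4: $t2=19+4=23
after add $t6, $t6, 4: $t6=112+4=116
after add $t4, $t4, 2: $t4=8+2=10
cmp $t4, 12  (cmp 10,12)
blt loop: taken
after lw $t2, 0($t6): $t2=M[116]=1
after or $t2, $t2, 20: $t2=1|20=21
after lw $t2, 0($t6): $t2=M[116]=1
after and $t2, $t2, 6: $t2=1&6=0
after lw $t2, 0($t6): $t2=M[116]=1
after add $t2, $t2, 4: $t2=1+4=5
after add $t6, $t6, 4: $t6=116+4=120
after add $t4, $t4, 2: $t4=10+2=12
cmp $t4, 12  (cmp 12,12)
blt loop: not taken
halt.
Total executed instructions: 54.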